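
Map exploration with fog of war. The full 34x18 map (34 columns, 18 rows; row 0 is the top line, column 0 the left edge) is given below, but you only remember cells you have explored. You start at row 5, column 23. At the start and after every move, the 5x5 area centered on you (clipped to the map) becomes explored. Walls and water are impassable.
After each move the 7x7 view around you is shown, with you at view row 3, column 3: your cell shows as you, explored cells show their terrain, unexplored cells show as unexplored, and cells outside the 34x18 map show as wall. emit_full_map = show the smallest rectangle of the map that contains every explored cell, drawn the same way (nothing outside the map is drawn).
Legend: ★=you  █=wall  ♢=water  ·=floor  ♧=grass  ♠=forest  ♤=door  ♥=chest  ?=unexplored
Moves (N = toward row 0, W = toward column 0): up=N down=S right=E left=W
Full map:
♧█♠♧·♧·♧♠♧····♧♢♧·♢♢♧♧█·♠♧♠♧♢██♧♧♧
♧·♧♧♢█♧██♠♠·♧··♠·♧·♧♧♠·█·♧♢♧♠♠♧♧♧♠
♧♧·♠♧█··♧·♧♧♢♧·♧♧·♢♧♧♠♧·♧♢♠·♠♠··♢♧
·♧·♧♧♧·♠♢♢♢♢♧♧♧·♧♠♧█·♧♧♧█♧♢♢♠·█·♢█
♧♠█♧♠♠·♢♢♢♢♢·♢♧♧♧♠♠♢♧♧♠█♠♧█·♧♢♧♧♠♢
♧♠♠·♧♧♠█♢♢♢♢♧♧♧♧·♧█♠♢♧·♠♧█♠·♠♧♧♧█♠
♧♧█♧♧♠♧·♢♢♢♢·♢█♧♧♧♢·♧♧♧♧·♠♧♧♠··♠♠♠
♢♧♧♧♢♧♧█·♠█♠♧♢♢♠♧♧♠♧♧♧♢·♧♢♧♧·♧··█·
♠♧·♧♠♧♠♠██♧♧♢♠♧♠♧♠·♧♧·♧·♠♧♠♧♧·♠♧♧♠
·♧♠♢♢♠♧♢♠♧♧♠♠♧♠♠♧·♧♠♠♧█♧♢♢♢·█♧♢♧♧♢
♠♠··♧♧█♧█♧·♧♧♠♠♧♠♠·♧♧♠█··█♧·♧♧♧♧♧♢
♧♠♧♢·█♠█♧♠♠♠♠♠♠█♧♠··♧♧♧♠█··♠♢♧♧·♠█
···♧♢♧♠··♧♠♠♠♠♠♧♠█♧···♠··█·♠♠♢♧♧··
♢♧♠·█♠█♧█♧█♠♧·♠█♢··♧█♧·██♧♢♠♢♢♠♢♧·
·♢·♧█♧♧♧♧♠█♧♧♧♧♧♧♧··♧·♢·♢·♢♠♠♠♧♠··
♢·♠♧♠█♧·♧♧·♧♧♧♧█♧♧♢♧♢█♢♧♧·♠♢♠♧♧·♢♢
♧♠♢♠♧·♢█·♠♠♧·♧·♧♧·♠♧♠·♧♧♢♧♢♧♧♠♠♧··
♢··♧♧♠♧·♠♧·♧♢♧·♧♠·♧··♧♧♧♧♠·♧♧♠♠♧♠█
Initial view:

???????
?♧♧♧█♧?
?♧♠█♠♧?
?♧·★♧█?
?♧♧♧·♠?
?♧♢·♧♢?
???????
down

?♧♧♧█♧?
?♧♠█♠♧?
?♧·♠♧█?
?♧♧★·♠?
?♧♢·♧♢?
?·♧·♠♧?
???????

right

♧♧♧█♧??
♧♠█♠♧█?
♧·♠♧█♠?
♧♧♧★♠♧?
♧♢·♧♢♧?
·♧·♠♧♠?
???????

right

♧♧█♧???
♠█♠♧█·?
·♠♧█♠·?
♧♧·★♧♧?
♢·♧♢♧♧?
♧·♠♧♠♧?
???????

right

♧█♧????
█♠♧█·♧?
♠♧█♠·♠?
♧·♠★♧♠?
·♧♢♧♧·?
·♠♧♠♧♧?
???????

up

???????
♧█♧♢♢♠?
█♠♧█·♧?
♠♧█★·♠?
♧·♠♧♧♠?
·♧♢♧♧·?
·♠♧♠♧♧?

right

???????
█♧♢♢♠·?
♠♧█·♧♢?
♧█♠★♠♧?
·♠♧♧♠·?
♧♢♧♧·♧?
♠♧♠♧♧??

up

???????
?♢♠·♠♠?
█♧♢♢♠·?
♠♧█★♧♢?
♧█♠·♠♧?
·♠♧♧♠·?
♧♢♧♧·♧?

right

???????
♢♠·♠♠·?
♧♢♢♠·█?
♧█·★♢♧?
█♠·♠♧♧?
♠♧♧♠··?
♢♧♧·♧??

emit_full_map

????♢♠·♠♠·
♧♧♧█♧♢♢♠·█
♧♠█♠♧█·★♢♧
♧·♠♧█♠·♠♧♧
♧♧♧·♠♧♧♠··
♧♢·♧♢♧♧·♧?
·♧·♠♧♠♧♧??

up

???????
?♢♧♠♠♧?
♢♠·♠♠·?
♧♢♢★·█?
♧█·♧♢♧?
█♠·♠♧♧?
♠♧♧♠··?

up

███████
?♠♧♢██?
?♢♧♠♠♧?
♢♠·★♠·?
♧♢♢♠·█?
♧█·♧♢♧?
█♠·♠♧♧?

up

███████
███████
?♠♧♢██?
?♢♧★♠♧?
♢♠·♠♠·?
♧♢♢♠·█?
♧█·♧♢♧?

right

███████
███████
♠♧♢██♧?
♢♧♠★♧♧?
♠·♠♠··?
♢♢♠·█·?
█·♧♢♧??

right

███████
███████
♧♢██♧♧?
♧♠♠★♧♧?
·♠♠··♢?
♢♠·█·♢?
·♧♢♧???

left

███████
███████
♠♧♢██♧♧
♢♧♠★♧♧♧
♠·♠♠··♢
♢♢♠·█·♢
█·♧♢♧??

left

███████
███████
?♠♧♢██♧
?♢♧★♠♧♧
♢♠·♠♠··
♧♢♢♠·█·
♧█·♧♢♧?

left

███████
███████
?♧♠♧♢██
?♧♢★♠♠♧
?♢♠·♠♠·
█♧♢♢♠·█
♠♧█·♧♢♧

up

███████
███████
███████
?♧♠★♢██
?♧♢♧♠♠♧
?♢♠·♠♠·
█♧♢♢♠·█

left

███████
███████
███████
?♠♧★♧♢█
?·♧♢♧♠♠
?♧♢♠·♠♠
♧█♧♢♢♠·

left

███████
███████
███████
?·♠★♠♧♢
?█·♧♢♧♠
?·♧♢♠·♠
♧♧█♧♢♢♠

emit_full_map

??·♠★♠♧♢██♧♧
??█·♧♢♧♠♠♧♧♧
??·♧♢♠·♠♠··♢
♧♧♧█♧♢♢♠·█·♢
♧♠█♠♧█·♧♢♧??
♧·♠♧█♠·♠♧♧??
♧♧♧·♠♧♧♠··??
♧♢·♧♢♧♧·♧???
·♧·♠♧♠♧♧????

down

███████
███████
?·♠♧♠♧♢
?█·★♢♧♠
?·♧♢♠·♠
♧♧█♧♢♢♠
♠█♠♧█·♧

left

███████
███████
?█·♠♧♠♧
?·█★♧♢♧
?♧·♧♢♠·
♧♧♧█♧♢♢
♧♠█♠♧█·

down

███████
?█·♠♧♠♧
?·█·♧♢♧
?♧·★♢♠·
♧♧♧█♧♢♢
♧♠█♠♧█·
♧·♠♧█♠·

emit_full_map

?█·♠♧♠♧♢██♧♧
?·█·♧♢♧♠♠♧♧♧
?♧·★♢♠·♠♠··♢
♧♧♧█♧♢♢♠·█·♢
♧♠█♠♧█·♧♢♧??
♧·♠♧█♠·♠♧♧??
♧♧♧·♠♧♧♠··??
♧♢·♧♢♧♧·♧???
·♧·♠♧♠♧♧????


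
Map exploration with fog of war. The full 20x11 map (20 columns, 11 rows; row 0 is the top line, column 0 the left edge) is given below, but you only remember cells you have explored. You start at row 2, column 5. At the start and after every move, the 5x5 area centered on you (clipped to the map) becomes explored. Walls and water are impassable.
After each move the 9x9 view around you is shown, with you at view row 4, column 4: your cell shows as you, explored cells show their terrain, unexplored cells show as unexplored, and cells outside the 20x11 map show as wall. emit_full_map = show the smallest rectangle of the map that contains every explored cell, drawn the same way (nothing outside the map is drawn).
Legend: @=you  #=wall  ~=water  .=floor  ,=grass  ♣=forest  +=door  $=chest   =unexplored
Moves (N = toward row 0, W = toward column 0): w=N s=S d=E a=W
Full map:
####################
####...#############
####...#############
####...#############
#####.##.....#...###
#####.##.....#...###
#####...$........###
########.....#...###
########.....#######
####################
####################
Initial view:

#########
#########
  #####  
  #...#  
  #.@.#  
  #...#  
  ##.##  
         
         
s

#########
  #####  
  #...#  
  #...#  
  #.@.#  
  ##.##  
  ##.##  
         
         

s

  #####  
  #...#  
  #...#  
  #...#  
  ##@##  
  ##.##  
  ##...  
         
         

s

  #...#  
  #...#  
  #...#  
  ##.##  
  ##@##  
  ##...  
  #####  
         
         

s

  #...#  
  #...#  
  ##.##  
  ##.##  
  ##@..  
  #####  
  #####  
         
         

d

 #...#   
 #...#   
 ##.##.  
 ##.##.  
 ##.@.$  
 #####.  
 #####.  
         
         

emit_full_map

##### 
#...# 
#...# 
#...# 
##.##.
##.##.
##.@.$
#####.
#####.

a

  #...#  
  #...#  
  ##.##. 
  ##.##. 
  ##@..$ 
  #####. 
  #####. 
         
         

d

 #...#   
 #...#   
 ##.##.  
 ##.##.  
 ##.@.$  
 #####.  
 #####.  
         
         

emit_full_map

##### 
#...# 
#...# 
#...# 
##.##.
##.##.
##.@.$
#####.
#####.


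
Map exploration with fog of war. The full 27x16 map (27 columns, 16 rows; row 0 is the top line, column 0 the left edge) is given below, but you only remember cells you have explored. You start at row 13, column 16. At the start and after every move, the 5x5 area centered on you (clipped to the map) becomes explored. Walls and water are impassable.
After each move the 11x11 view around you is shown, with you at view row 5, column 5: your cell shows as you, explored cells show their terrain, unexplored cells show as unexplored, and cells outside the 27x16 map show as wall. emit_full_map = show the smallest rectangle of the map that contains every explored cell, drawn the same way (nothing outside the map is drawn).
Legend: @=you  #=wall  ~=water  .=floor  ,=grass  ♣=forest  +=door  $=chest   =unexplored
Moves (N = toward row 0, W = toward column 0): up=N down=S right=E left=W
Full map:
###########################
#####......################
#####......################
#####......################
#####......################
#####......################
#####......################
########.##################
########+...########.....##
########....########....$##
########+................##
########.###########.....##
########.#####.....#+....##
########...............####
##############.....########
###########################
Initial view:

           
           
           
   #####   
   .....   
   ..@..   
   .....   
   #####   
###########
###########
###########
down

           
           
   #####   
   .....   
   .....   
   ..@..   
   #####   
###########
###########
###########
###########

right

           
           
  #####    
  .....#   
  ......   
  ...@.#   
  ######   
###########
###########
###########
###########

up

           
           
           
  ######   
  .....#   
  ...@..   
  .....#   
  ######   
###########
###########
###########

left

           
           
           
   ######  
   .....#  
   ..@...  
   .....#  
   ######  
###########
###########
###########

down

           
           
   ######  
   .....#  
   ......  
   ..@..#  
   ######  
###########
###########
###########
###########

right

           
           
  ######   
  .....#   
  ......   
  ...@.#   
  ######   
###########
###########
###########
###########

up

           
           
           
  ######   
  .....#   
  ...@..   
  .....#   
  ######   
###########
###########
###########

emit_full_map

######
.....#
...@..
.....#
######

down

           
           
  ######   
  .....#   
  ......   
  ...@.#   
  ######   
###########
###########
###########
###########


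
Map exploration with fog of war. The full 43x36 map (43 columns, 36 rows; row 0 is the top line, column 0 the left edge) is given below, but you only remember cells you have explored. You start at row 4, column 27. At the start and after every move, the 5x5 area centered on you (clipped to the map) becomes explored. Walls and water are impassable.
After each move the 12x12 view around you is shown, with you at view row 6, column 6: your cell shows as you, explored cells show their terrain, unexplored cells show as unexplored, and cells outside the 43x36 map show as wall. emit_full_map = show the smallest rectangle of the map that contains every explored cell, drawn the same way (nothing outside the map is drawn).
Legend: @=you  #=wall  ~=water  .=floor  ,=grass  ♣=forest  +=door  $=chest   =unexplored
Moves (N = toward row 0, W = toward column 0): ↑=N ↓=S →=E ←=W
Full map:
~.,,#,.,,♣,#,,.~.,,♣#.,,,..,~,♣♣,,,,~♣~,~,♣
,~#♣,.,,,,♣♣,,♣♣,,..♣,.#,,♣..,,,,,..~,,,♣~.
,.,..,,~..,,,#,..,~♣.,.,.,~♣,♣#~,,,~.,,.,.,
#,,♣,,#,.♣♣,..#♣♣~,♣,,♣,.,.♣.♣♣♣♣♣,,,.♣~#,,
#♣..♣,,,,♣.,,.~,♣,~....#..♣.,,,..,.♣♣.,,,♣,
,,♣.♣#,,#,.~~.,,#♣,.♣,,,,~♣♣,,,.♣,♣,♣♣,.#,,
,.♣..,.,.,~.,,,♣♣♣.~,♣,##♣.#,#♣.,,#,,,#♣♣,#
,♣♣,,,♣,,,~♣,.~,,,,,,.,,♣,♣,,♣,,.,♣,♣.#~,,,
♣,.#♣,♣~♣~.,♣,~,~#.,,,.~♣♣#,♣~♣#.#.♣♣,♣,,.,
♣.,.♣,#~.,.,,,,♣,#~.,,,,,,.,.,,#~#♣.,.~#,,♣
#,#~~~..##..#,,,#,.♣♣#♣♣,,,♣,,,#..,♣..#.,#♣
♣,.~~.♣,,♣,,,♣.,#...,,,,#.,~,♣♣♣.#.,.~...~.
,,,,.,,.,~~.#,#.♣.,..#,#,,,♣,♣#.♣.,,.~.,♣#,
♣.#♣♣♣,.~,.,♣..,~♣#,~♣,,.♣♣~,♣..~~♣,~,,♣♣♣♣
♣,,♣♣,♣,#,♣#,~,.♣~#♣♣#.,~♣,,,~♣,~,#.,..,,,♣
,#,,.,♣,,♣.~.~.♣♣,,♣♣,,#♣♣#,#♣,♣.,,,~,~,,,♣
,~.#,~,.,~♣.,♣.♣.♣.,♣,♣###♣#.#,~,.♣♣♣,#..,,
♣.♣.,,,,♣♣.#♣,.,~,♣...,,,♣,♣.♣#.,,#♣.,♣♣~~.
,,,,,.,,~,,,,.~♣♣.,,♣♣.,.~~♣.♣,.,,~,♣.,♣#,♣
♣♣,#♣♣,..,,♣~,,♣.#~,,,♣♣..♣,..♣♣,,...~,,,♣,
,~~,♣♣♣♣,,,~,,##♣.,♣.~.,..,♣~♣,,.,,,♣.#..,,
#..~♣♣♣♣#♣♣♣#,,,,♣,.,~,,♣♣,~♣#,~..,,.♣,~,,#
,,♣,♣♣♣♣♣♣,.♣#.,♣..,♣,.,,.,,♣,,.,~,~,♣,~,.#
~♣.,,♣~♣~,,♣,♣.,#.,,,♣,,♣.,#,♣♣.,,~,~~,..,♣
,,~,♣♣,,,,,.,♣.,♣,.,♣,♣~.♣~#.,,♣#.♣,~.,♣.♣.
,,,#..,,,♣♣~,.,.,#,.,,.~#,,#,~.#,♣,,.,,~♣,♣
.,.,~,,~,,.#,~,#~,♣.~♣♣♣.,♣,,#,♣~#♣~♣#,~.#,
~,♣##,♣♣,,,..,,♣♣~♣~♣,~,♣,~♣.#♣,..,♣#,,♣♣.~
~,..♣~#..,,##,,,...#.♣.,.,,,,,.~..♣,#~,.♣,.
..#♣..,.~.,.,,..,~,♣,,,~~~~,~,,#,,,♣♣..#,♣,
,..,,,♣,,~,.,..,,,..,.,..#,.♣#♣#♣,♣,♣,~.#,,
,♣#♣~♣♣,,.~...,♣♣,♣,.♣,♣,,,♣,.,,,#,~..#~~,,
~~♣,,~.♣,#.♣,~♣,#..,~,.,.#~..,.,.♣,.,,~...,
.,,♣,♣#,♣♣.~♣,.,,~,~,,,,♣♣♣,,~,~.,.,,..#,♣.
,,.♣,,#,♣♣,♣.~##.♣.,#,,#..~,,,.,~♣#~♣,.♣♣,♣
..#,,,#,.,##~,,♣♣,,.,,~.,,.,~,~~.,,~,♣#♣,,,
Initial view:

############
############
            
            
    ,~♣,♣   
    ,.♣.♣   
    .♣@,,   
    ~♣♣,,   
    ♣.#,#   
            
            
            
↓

############
            
            
    ,~♣,♣   
    ,.♣.♣   
    .♣.,,   
    ~♣@,,   
    ♣.#,#   
    ,♣,,♣   
            
            
            

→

############
            
            
   ,~♣,♣    
   ,.♣.♣♣   
   .♣.,,,   
   ~♣♣@,,   
   ♣.#,#♣   
   ,♣,,♣,   
            
            
            

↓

            
            
   ,~♣,♣    
   ,.♣.♣♣   
   .♣.,,,   
   ~♣♣,,,   
   ♣.#@#♣   
   ,♣,,♣,   
    #,♣~♣   
            
            
            

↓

            
   ,~♣,♣    
   ,.♣.♣♣   
   .♣.,,,   
   ~♣♣,,,   
   ♣.#,#♣   
   ,♣,@♣,   
    #,♣~♣   
    .,.,,   
            
            
            

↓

   ,~♣,♣    
   ,.♣.♣♣   
   .♣.,,,   
   ~♣♣,,,   
   ♣.#,#♣   
   ,♣,,♣,   
    #,@~♣   
    .,.,,   
    ,♣,,,   
            
            
            

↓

   ,.♣.♣♣   
   .♣.,,,   
   ~♣♣,,,   
   ♣.#,#♣   
   ,♣,,♣,   
    #,♣~♣   
    .,@,,   
    ,♣,,,   
    ,~,♣♣   
            
            
            

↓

   .♣.,,,   
   ~♣♣,,,   
   ♣.#,#♣   
   ,♣,,♣,   
    #,♣~♣   
    .,.,,   
    ,♣@,,   
    ,~,♣♣   
    ,♣,♣#   
            
            
            

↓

   ~♣♣,,,   
   ♣.#,#♣   
   ,♣,,♣,   
    #,♣~♣   
    .,.,,   
    ,♣,,,   
    ,~@♣♣   
    ,♣,♣#   
    ♣~,♣.   
            
            
            

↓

   ♣.#,#♣   
   ,♣,,♣,   
    #,♣~♣   
    .,.,,   
    ,♣,,,   
    ,~,♣♣   
    ,♣@♣#   
    ♣~,♣.   
    ,,,~♣   
            
            
            

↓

   ,♣,,♣,   
    #,♣~♣   
    .,.,,   
    ,♣,,,   
    ,~,♣♣   
    ,♣,♣#   
    ♣~@♣.   
    ,,,~♣   
    #,#♣,   
            
            
            

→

  ,♣,,♣,    
   #,♣~♣    
   .,.,,    
   ,♣,,,    
   ,~,♣♣♣   
   ,♣,♣#.   
   ♣~,@..   
   ,,,~♣,   
   #,#♣,♣   
            
            
            

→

 ,♣,,♣,     
  #,♣~♣     
  .,.,,     
  ,♣,,,     
  ,~,♣♣♣.   
  ,♣,♣#.♣   
  ♣~,♣@.~   
  ,,,~♣,~   
  #,#♣,♣.   
            
            
            

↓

  #,♣~♣     
  .,.,,     
  ,♣,,,     
  ,~,♣♣♣.   
  ,♣,♣#.♣   
  ♣~,♣..~   
  ,,,~@,~   
  #,#♣,♣.   
    .#,~,   
            
            
            

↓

  .,.,,     
  ,♣,,,     
  ,~,♣♣♣.   
  ,♣,♣#.♣   
  ♣~,♣..~   
  ,,,~♣,~   
  #,#♣@♣.   
    .#,~,   
    .♣#.,   
            
            
            

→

 .,.,,      
 ,♣,,,      
 ,~,♣♣♣.    
 ,♣,♣#.♣    
 ♣~,♣..~~   
 ,,,~♣,~,   
 #,#♣,@.,   
   .#,~,.   
   .♣#.,,   
            
            
            

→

.,.,,       
,♣,,,       
,~,♣♣♣.     
,♣,♣#.♣     
♣~,♣..~~♣   
,,,~♣,~,#   
#,#♣,♣@,,   
  .#,~,.♣   
  .♣#.,,#   
            
            
            

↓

,♣,,,       
,~,♣♣♣.     
,♣,♣#.♣     
♣~,♣..~~♣   
,,,~♣,~,#   
#,#♣,♣.,,   
  .#,~@.♣   
  .♣#.,,#   
    ,.,,~   
            
            
            

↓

,~,♣♣♣.     
,♣,♣#.♣     
♣~,♣..~~♣   
,,,~♣,~,#   
#,#♣,♣.,,   
  .#,~,.♣   
  .♣#.@,#   
    ,.,,~   
    ♣♣,,.   
            
            
            

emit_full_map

,~♣,♣     
,.♣.♣♣    
.♣.,,,    
~♣♣,,,    
♣.#,#♣    
,♣,,♣,    
 #,♣~♣    
 .,.,,    
 ,♣,,,    
 ,~,♣♣♣.  
 ,♣,♣#.♣  
 ♣~,♣..~~♣
 ,,,~♣,~,#
 #,#♣,♣.,,
   .#,~,.♣
   .♣#.@,#
     ,.,,~
     ♣♣,,.

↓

,♣,♣#.♣     
♣~,♣..~~♣   
,,,~♣,~,#   
#,#♣,♣.,,   
  .#,~,.♣   
  .♣#.,,#   
    ,.@,~   
    ♣♣,,.   
    ,,.,,   
            
            
            

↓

♣~,♣..~~♣   
,,,~♣,~,#   
#,#♣,♣.,,   
  .#,~,.♣   
  .♣#.,,#   
    ,.,,~   
    ♣♣@,.   
    ,,.,,   
    ,~..,   
            
            
            

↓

,,,~♣,~,#   
#,#♣,♣.,,   
  .#,~,.♣   
  .♣#.,,#   
    ,.,,~   
    ♣♣,,.   
    ,,@,,   
    ,~..,   
    ,.,~,   
            
            
            

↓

#,#♣,♣.,,   
  .#,~,.♣   
  .♣#.,,#   
    ,.,,~   
    ♣♣,,.   
    ,,.,,   
    ,~@.,   
    ,.,~,   
    ♣.,,~   
            
            
            

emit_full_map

,~♣,♣     
,.♣.♣♣    
.♣.,,,    
~♣♣,,,    
♣.#,#♣    
,♣,,♣,    
 #,♣~♣    
 .,.,,    
 ,♣,,,    
 ,~,♣♣♣.  
 ,♣,♣#.♣  
 ♣~,♣..~~♣
 ,,,~♣,~,#
 #,#♣,♣.,,
   .#,~,.♣
   .♣#.,,#
     ,.,,~
     ♣♣,,.
     ,,.,,
     ,~@.,
     ,.,~,
     ♣.,,~


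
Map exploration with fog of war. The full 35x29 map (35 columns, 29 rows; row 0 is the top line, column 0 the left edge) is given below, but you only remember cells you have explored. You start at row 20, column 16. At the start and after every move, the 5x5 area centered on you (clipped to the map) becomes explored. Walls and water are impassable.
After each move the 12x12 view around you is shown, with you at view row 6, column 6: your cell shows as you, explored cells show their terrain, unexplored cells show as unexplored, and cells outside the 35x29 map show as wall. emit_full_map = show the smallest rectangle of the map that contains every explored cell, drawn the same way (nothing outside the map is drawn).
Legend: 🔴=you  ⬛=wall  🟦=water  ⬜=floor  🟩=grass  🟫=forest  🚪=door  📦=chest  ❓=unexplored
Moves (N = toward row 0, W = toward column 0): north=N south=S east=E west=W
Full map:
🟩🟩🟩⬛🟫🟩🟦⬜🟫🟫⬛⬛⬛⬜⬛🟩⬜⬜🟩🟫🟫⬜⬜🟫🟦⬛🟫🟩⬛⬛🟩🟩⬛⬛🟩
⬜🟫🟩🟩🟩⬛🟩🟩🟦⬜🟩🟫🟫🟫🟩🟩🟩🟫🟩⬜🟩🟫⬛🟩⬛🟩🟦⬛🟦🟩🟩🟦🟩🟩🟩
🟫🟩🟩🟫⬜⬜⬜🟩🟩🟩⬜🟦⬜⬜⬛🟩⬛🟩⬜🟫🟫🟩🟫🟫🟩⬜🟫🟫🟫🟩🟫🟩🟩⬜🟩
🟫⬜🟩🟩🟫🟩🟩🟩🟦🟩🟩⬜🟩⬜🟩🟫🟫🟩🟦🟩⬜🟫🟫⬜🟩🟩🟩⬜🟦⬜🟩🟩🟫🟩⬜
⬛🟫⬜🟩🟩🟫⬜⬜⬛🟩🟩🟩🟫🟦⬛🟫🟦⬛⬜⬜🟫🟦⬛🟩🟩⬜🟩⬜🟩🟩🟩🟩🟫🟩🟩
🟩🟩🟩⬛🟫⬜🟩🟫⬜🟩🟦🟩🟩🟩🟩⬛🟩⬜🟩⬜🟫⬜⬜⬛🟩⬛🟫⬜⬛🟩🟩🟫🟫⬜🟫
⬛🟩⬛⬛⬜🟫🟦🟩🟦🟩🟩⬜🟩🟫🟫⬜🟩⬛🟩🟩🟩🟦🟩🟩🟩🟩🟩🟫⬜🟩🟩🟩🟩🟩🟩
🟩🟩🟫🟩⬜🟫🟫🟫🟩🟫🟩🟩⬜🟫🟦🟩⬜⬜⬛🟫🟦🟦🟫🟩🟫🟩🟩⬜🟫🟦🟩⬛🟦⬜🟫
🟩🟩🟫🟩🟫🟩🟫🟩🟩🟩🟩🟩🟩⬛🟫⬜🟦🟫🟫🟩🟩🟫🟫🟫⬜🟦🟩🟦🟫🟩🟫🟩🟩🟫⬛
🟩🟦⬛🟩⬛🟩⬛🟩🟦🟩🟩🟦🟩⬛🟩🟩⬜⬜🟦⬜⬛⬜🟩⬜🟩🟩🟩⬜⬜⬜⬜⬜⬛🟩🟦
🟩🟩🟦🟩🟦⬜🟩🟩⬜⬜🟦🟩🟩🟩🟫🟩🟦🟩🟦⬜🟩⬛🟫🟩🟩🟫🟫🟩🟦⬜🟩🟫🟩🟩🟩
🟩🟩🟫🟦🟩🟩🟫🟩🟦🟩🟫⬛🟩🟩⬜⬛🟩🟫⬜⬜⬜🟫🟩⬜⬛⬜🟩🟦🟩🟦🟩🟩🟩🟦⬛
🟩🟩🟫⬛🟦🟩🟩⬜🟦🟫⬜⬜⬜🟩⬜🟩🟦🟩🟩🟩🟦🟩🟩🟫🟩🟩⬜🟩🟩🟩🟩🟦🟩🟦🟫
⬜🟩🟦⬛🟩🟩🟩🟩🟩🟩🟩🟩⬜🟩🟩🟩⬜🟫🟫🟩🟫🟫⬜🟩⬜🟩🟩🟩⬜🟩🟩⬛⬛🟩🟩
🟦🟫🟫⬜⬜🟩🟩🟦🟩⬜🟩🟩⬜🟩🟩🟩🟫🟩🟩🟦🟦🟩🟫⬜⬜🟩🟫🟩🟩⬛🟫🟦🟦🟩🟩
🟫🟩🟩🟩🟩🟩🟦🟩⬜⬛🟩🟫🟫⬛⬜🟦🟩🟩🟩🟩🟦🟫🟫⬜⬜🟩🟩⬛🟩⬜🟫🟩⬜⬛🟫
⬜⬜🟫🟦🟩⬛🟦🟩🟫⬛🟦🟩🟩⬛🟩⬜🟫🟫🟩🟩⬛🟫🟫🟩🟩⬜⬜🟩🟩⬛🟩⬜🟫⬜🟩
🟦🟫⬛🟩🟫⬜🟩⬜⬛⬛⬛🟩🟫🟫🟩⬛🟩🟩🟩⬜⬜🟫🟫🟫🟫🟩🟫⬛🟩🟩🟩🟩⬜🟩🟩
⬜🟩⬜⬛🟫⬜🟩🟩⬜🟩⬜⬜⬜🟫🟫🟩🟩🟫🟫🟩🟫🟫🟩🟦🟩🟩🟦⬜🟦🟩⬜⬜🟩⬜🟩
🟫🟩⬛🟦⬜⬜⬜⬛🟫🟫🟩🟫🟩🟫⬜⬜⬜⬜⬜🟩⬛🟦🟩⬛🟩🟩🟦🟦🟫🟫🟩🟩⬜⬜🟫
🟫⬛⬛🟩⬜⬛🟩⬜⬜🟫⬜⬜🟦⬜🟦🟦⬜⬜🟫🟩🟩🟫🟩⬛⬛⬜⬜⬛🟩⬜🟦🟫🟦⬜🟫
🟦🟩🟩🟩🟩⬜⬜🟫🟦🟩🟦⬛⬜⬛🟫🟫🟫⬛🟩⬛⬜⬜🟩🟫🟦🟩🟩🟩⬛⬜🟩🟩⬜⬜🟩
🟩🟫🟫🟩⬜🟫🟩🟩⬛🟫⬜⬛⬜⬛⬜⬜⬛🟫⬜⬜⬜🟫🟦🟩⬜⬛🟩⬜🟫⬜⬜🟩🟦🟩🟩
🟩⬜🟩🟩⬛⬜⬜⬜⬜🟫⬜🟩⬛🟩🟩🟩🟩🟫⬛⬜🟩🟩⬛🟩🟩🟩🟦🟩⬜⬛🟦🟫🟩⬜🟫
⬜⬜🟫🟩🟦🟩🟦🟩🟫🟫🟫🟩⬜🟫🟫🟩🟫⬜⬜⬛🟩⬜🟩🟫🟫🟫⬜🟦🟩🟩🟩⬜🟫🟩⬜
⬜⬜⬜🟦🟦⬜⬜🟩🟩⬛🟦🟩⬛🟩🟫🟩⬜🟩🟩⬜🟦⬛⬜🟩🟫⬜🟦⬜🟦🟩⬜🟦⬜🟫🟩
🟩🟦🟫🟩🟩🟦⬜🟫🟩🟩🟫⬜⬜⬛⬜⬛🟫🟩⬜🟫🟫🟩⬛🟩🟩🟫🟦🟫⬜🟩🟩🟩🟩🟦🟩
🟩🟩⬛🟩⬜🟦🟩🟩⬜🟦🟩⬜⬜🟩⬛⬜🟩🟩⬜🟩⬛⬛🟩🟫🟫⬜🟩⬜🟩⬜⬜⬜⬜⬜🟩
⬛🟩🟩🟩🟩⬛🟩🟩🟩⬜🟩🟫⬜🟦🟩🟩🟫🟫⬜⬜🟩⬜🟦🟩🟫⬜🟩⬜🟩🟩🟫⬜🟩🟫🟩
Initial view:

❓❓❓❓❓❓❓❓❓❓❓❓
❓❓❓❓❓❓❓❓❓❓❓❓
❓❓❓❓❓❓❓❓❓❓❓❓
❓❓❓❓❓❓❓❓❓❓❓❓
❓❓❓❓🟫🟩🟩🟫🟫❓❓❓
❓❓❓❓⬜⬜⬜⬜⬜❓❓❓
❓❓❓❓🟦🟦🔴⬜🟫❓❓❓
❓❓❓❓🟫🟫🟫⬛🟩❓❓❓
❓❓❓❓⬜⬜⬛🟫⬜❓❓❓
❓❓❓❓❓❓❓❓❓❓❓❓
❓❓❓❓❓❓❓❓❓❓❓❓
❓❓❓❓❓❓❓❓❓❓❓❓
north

❓❓❓❓❓❓❓❓❓❓❓❓
❓❓❓❓❓❓❓❓❓❓❓❓
❓❓❓❓❓❓❓❓❓❓❓❓
❓❓❓❓❓❓❓❓❓❓❓❓
❓❓❓❓🟩⬛🟩🟩🟩❓❓❓
❓❓❓❓🟫🟩🟩🟫🟫❓❓❓
❓❓❓❓⬜⬜🔴⬜⬜❓❓❓
❓❓❓❓🟦🟦⬜⬜🟫❓❓❓
❓❓❓❓🟫🟫🟫⬛🟩❓❓❓
❓❓❓❓⬜⬜⬛🟫⬜❓❓❓
❓❓❓❓❓❓❓❓❓❓❓❓
❓❓❓❓❓❓❓❓❓❓❓❓

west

❓❓❓❓❓❓❓❓❓❓❓❓
❓❓❓❓❓❓❓❓❓❓❓❓
❓❓❓❓❓❓❓❓❓❓❓❓
❓❓❓❓❓❓❓❓❓❓❓❓
❓❓❓❓🟫🟩⬛🟩🟩🟩❓❓
❓❓❓❓🟫🟫🟩🟩🟫🟫❓❓
❓❓❓❓🟫⬜🔴⬜⬜⬜❓❓
❓❓❓❓⬜🟦🟦⬜⬜🟫❓❓
❓❓❓❓⬛🟫🟫🟫⬛🟩❓❓
❓❓❓❓❓⬜⬜⬛🟫⬜❓❓
❓❓❓❓❓❓❓❓❓❓❓❓
❓❓❓❓❓❓❓❓❓❓❓❓

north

❓❓❓❓❓❓❓❓❓❓❓❓
❓❓❓❓❓❓❓❓❓❓❓❓
❓❓❓❓❓❓❓❓❓❓❓❓
❓❓❓❓❓❓❓❓❓❓❓❓
❓❓❓❓⬛🟩⬜🟫🟫❓❓❓
❓❓❓❓🟫🟩⬛🟩🟩🟩❓❓
❓❓❓❓🟫🟫🔴🟩🟫🟫❓❓
❓❓❓❓🟫⬜⬜⬜⬜⬜❓❓
❓❓❓❓⬜🟦🟦⬜⬜🟫❓❓
❓❓❓❓⬛🟫🟫🟫⬛🟩❓❓
❓❓❓❓❓⬜⬜⬛🟫⬜❓❓
❓❓❓❓❓❓❓❓❓❓❓❓

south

❓❓❓❓❓❓❓❓❓❓❓❓
❓❓❓❓❓❓❓❓❓❓❓❓
❓❓❓❓❓❓❓❓❓❓❓❓
❓❓❓❓⬛🟩⬜🟫🟫❓❓❓
❓❓❓❓🟫🟩⬛🟩🟩🟩❓❓
❓❓❓❓🟫🟫🟩🟩🟫🟫❓❓
❓❓❓❓🟫⬜🔴⬜⬜⬜❓❓
❓❓❓❓⬜🟦🟦⬜⬜🟫❓❓
❓❓❓❓⬛🟫🟫🟫⬛🟩❓❓
❓❓❓❓❓⬜⬜⬛🟫⬜❓❓
❓❓❓❓❓❓❓❓❓❓❓❓
❓❓❓❓❓❓❓❓❓❓❓❓

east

❓❓❓❓❓❓❓❓❓❓❓❓
❓❓❓❓❓❓❓❓❓❓❓❓
❓❓❓❓❓❓❓❓❓❓❓❓
❓❓❓⬛🟩⬜🟫🟫❓❓❓❓
❓❓❓🟫🟩⬛🟩🟩🟩❓❓❓
❓❓❓🟫🟫🟩🟩🟫🟫❓❓❓
❓❓❓🟫⬜⬜🔴⬜⬜❓❓❓
❓❓❓⬜🟦🟦⬜⬜🟫❓❓❓
❓❓❓⬛🟫🟫🟫⬛🟩❓❓❓
❓❓❓❓⬜⬜⬛🟫⬜❓❓❓
❓❓❓❓❓❓❓❓❓❓❓❓
❓❓❓❓❓❓❓❓❓❓❓❓

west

❓❓❓❓❓❓❓❓❓❓❓❓
❓❓❓❓❓❓❓❓❓❓❓❓
❓❓❓❓❓❓❓❓❓❓❓❓
❓❓❓❓⬛🟩⬜🟫🟫❓❓❓
❓❓❓❓🟫🟩⬛🟩🟩🟩❓❓
❓❓❓❓🟫🟫🟩🟩🟫🟫❓❓
❓❓❓❓🟫⬜🔴⬜⬜⬜❓❓
❓❓❓❓⬜🟦🟦⬜⬜🟫❓❓
❓❓❓❓⬛🟫🟫🟫⬛🟩❓❓
❓❓❓❓❓⬜⬜⬛🟫⬜❓❓
❓❓❓❓❓❓❓❓❓❓❓❓
❓❓❓❓❓❓❓❓❓❓❓❓

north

❓❓❓❓❓❓❓❓❓❓❓❓
❓❓❓❓❓❓❓❓❓❓❓❓
❓❓❓❓❓❓❓❓❓❓❓❓
❓❓❓❓❓❓❓❓❓❓❓❓
❓❓❓❓⬛🟩⬜🟫🟫❓❓❓
❓❓❓❓🟫🟩⬛🟩🟩🟩❓❓
❓❓❓❓🟫🟫🔴🟩🟫🟫❓❓
❓❓❓❓🟫⬜⬜⬜⬜⬜❓❓
❓❓❓❓⬜🟦🟦⬜⬜🟫❓❓
❓❓❓❓⬛🟫🟫🟫⬛🟩❓❓
❓❓❓❓❓⬜⬜⬛🟫⬜❓❓
❓❓❓❓❓❓❓❓❓❓❓❓


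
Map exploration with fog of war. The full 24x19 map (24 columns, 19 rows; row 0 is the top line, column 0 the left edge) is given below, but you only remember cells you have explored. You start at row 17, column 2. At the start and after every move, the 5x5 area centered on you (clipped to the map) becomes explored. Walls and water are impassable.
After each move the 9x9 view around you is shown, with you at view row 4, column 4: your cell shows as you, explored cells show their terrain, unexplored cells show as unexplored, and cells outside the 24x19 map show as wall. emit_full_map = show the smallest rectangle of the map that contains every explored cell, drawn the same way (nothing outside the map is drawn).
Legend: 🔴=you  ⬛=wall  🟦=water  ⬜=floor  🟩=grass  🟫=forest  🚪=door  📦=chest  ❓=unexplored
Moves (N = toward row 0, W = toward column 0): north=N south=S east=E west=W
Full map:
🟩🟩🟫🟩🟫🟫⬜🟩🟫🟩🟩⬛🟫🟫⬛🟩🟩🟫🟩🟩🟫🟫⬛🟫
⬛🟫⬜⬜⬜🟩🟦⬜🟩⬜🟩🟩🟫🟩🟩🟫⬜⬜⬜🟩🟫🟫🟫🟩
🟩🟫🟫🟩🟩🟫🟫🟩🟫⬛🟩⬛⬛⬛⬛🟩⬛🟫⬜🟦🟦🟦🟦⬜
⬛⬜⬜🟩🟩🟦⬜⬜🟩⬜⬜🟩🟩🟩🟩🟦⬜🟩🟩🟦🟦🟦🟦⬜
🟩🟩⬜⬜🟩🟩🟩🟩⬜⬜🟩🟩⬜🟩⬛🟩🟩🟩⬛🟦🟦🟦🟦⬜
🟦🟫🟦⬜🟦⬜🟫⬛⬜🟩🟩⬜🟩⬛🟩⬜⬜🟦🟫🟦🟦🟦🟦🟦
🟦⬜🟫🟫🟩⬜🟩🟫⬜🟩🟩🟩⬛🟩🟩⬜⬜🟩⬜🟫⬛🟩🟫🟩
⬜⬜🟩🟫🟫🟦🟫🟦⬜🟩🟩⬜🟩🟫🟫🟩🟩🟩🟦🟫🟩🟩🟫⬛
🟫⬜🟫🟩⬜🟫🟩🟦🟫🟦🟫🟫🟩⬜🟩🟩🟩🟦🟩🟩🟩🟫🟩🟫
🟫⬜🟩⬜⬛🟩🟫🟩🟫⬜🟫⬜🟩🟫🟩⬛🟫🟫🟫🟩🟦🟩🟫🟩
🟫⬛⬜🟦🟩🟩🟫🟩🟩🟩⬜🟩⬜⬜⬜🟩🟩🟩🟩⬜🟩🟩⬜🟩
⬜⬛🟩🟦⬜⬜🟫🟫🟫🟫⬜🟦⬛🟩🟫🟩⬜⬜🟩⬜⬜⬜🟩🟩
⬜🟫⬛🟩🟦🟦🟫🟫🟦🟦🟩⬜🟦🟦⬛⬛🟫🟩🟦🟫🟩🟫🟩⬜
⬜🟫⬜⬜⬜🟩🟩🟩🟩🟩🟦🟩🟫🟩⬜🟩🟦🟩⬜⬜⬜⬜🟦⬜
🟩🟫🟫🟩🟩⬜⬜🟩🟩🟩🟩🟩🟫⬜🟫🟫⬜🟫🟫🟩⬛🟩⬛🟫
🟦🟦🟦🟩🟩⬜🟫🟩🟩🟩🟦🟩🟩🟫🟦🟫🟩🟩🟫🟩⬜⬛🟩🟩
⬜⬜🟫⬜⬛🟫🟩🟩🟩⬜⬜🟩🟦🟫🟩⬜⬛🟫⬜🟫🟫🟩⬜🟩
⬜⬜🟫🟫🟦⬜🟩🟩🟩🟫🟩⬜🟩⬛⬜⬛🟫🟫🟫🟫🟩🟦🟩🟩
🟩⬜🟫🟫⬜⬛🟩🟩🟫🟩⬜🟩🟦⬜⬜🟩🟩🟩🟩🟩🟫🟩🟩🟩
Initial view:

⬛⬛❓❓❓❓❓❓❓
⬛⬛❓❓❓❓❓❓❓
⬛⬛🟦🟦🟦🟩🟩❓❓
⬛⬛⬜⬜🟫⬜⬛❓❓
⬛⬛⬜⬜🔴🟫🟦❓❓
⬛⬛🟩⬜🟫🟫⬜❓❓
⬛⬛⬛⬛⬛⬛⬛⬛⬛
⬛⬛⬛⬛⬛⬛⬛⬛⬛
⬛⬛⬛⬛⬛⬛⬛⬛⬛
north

⬛⬛❓❓❓❓❓❓❓
⬛⬛❓❓❓❓❓❓❓
⬛⬛🟩🟫🟫🟩🟩❓❓
⬛⬛🟦🟦🟦🟩🟩❓❓
⬛⬛⬜⬜🔴⬜⬛❓❓
⬛⬛⬜⬜🟫🟫🟦❓❓
⬛⬛🟩⬜🟫🟫⬜❓❓
⬛⬛⬛⬛⬛⬛⬛⬛⬛
⬛⬛⬛⬛⬛⬛⬛⬛⬛

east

⬛❓❓❓❓❓❓❓❓
⬛❓❓❓❓❓❓❓❓
⬛🟩🟫🟫🟩🟩⬜❓❓
⬛🟦🟦🟦🟩🟩⬜❓❓
⬛⬜⬜🟫🔴⬛🟫❓❓
⬛⬜⬜🟫🟫🟦⬜❓❓
⬛🟩⬜🟫🟫⬜⬛❓❓
⬛⬛⬛⬛⬛⬛⬛⬛⬛
⬛⬛⬛⬛⬛⬛⬛⬛⬛

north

⬛❓❓❓❓❓❓❓❓
⬛❓❓❓❓❓❓❓❓
⬛❓🟫⬜⬜⬜🟩❓❓
⬛🟩🟫🟫🟩🟩⬜❓❓
⬛🟦🟦🟦🔴🟩⬜❓❓
⬛⬜⬜🟫⬜⬛🟫❓❓
⬛⬜⬜🟫🟫🟦⬜❓❓
⬛🟩⬜🟫🟫⬜⬛❓❓
⬛⬛⬛⬛⬛⬛⬛⬛⬛

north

⬛❓❓❓❓❓❓❓❓
⬛❓❓❓❓❓❓❓❓
⬛❓🟫⬛🟩🟦🟦❓❓
⬛❓🟫⬜⬜⬜🟩❓❓
⬛🟩🟫🟫🔴🟩⬜❓❓
⬛🟦🟦🟦🟩🟩⬜❓❓
⬛⬜⬜🟫⬜⬛🟫❓❓
⬛⬜⬜🟫🟫🟦⬜❓❓
⬛🟩⬜🟫🟫⬜⬛❓❓

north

⬛❓❓❓❓❓❓❓❓
⬛❓❓❓❓❓❓❓❓
⬛❓⬛🟩🟦⬜⬜❓❓
⬛❓🟫⬛🟩🟦🟦❓❓
⬛❓🟫⬜🔴⬜🟩❓❓
⬛🟩🟫🟫🟩🟩⬜❓❓
⬛🟦🟦🟦🟩🟩⬜❓❓
⬛⬜⬜🟫⬜⬛🟫❓❓
⬛⬜⬜🟫🟫🟦⬜❓❓

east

❓❓❓❓❓❓❓❓❓
❓❓❓❓❓❓❓❓❓
❓⬛🟩🟦⬜⬜🟫❓❓
❓🟫⬛🟩🟦🟦🟫❓❓
❓🟫⬜⬜🔴🟩🟩❓❓
🟩🟫🟫🟩🟩⬜⬜❓❓
🟦🟦🟦🟩🟩⬜🟫❓❓
⬜⬜🟫⬜⬛🟫❓❓❓
⬜⬜🟫🟫🟦⬜❓❓❓

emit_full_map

❓⬛🟩🟦⬜⬜🟫
❓🟫⬛🟩🟦🟦🟫
❓🟫⬜⬜🔴🟩🟩
🟩🟫🟫🟩🟩⬜⬜
🟦🟦🟦🟩🟩⬜🟫
⬜⬜🟫⬜⬛🟫❓
⬜⬜🟫🟫🟦⬜❓
🟩⬜🟫🟫⬜⬛❓

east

❓❓❓❓❓❓❓❓❓
❓❓❓❓❓❓❓❓❓
⬛🟩🟦⬜⬜🟫🟫❓❓
🟫⬛🟩🟦🟦🟫🟫❓❓
🟫⬜⬜⬜🔴🟩🟩❓❓
🟫🟫🟩🟩⬜⬜🟩❓❓
🟦🟦🟩🟩⬜🟫🟩❓❓
⬜🟫⬜⬛🟫❓❓❓❓
⬜🟫🟫🟦⬜❓❓❓❓

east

❓❓❓❓❓❓❓❓❓
❓❓❓❓❓❓❓❓❓
🟩🟦⬜⬜🟫🟫🟫❓❓
⬛🟩🟦🟦🟫🟫🟦❓❓
⬜⬜⬜🟩🔴🟩🟩❓❓
🟫🟩🟩⬜⬜🟩🟩❓❓
🟦🟩🟩⬜🟫🟩🟩❓❓
🟫⬜⬛🟫❓❓❓❓❓
🟫🟫🟦⬜❓❓❓❓❓

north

❓❓❓❓❓❓❓❓❓
❓❓❓❓❓❓❓❓❓
❓❓🟩🟩🟫🟩🟩❓❓
🟩🟦⬜⬜🟫🟫🟫❓❓
⬛🟩🟦🟦🔴🟫🟦❓❓
⬜⬜⬜🟩🟩🟩🟩❓❓
🟫🟩🟩⬜⬜🟩🟩❓❓
🟦🟩🟩⬜🟫🟩🟩❓❓
🟫⬜⬛🟫❓❓❓❓❓

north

❓❓❓❓❓❓❓❓❓
❓❓❓❓❓❓❓❓❓
❓❓⬛🟩🟫🟩🟫❓❓
❓❓🟩🟩🟫🟩🟩❓❓
🟩🟦⬜⬜🔴🟫🟫❓❓
⬛🟩🟦🟦🟫🟫🟦❓❓
⬜⬜⬜🟩🟩🟩🟩❓❓
🟫🟩🟩⬜⬜🟩🟩❓❓
🟦🟩🟩⬜🟫🟩🟩❓❓

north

❓❓❓❓❓❓❓❓❓
❓❓❓❓❓❓❓❓❓
❓❓⬜🟫🟩🟦🟫❓❓
❓❓⬛🟩🟫🟩🟫❓❓
❓❓🟩🟩🔴🟩🟩❓❓
🟩🟦⬜⬜🟫🟫🟫❓❓
⬛🟩🟦🟦🟫🟫🟦❓❓
⬜⬜⬜🟩🟩🟩🟩❓❓
🟫🟩🟩⬜⬜🟩🟩❓❓

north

❓❓❓❓❓❓❓❓❓
❓❓❓❓❓❓❓❓❓
❓❓🟫🟦🟫🟦⬜❓❓
❓❓⬜🟫🟩🟦🟫❓❓
❓❓⬛🟩🔴🟩🟫❓❓
❓❓🟩🟩🟫🟩🟩❓❓
🟩🟦⬜⬜🟫🟫🟫❓❓
⬛🟩🟦🟦🟫🟫🟦❓❓
⬜⬜⬜🟩🟩🟩🟩❓❓

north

❓❓❓❓❓❓❓❓❓
❓❓❓❓❓❓❓❓❓
❓❓🟩⬜🟩🟫⬜❓❓
❓❓🟫🟦🟫🟦⬜❓❓
❓❓⬜🟫🔴🟦🟫❓❓
❓❓⬛🟩🟫🟩🟫❓❓
❓❓🟩🟩🟫🟩🟩❓❓
🟩🟦⬜⬜🟫🟫🟫❓❓
⬛🟩🟦🟦🟫🟫🟦❓❓

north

❓❓❓❓❓❓❓❓❓
❓❓❓❓❓❓❓❓❓
❓❓🟦⬜🟫⬛⬜❓❓
❓❓🟩⬜🟩🟫⬜❓❓
❓❓🟫🟦🔴🟦⬜❓❓
❓❓⬜🟫🟩🟦🟫❓❓
❓❓⬛🟩🟫🟩🟫❓❓
❓❓🟩🟩🟫🟩🟩❓❓
🟩🟦⬜⬜🟫🟫🟫❓❓

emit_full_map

❓❓❓❓🟦⬜🟫⬛⬜
❓❓❓❓🟩⬜🟩🟫⬜
❓❓❓❓🟫🟦🔴🟦⬜
❓❓❓❓⬜🟫🟩🟦🟫
❓❓❓❓⬛🟩🟫🟩🟫
❓❓❓❓🟩🟩🟫🟩🟩
❓⬛🟩🟦⬜⬜🟫🟫🟫
❓🟫⬛🟩🟦🟦🟫🟫🟦
❓🟫⬜⬜⬜🟩🟩🟩🟩
🟩🟫🟫🟩🟩⬜⬜🟩🟩
🟦🟦🟦🟩🟩⬜🟫🟩🟩
⬜⬜🟫⬜⬛🟫❓❓❓
⬜⬜🟫🟫🟦⬜❓❓❓
🟩⬜🟫🟫⬜⬛❓❓❓

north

❓❓❓❓❓❓❓❓❓
❓❓❓❓❓❓❓❓❓
❓❓🟩🟩🟩🟩⬜❓❓
❓❓🟦⬜🟫⬛⬜❓❓
❓❓🟩⬜🔴🟫⬜❓❓
❓❓🟫🟦🟫🟦⬜❓❓
❓❓⬜🟫🟩🟦🟫❓❓
❓❓⬛🟩🟫🟩🟫❓❓
❓❓🟩🟩🟫🟩🟩❓❓

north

❓❓❓❓❓❓❓❓❓
❓❓❓❓❓❓❓❓❓
❓❓🟩🟦⬜⬜🟩❓❓
❓❓🟩🟩🟩🟩⬜❓❓
❓❓🟦⬜🔴⬛⬜❓❓
❓❓🟩⬜🟩🟫⬜❓❓
❓❓🟫🟦🟫🟦⬜❓❓
❓❓⬜🟫🟩🟦🟫❓❓
❓❓⬛🟩🟫🟩🟫❓❓

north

❓❓❓❓❓❓❓❓❓
❓❓❓❓❓❓❓❓❓
❓❓🟩🟫🟫🟩🟫❓❓
❓❓🟩🟦⬜⬜🟩❓❓
❓❓🟩🟩🔴🟩⬜❓❓
❓❓🟦⬜🟫⬛⬜❓❓
❓❓🟩⬜🟩🟫⬜❓❓
❓❓🟫🟦🟫🟦⬜❓❓
❓❓⬜🟫🟩🟦🟫❓❓

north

⬛⬛⬛⬛⬛⬛⬛⬛⬛
❓❓❓❓❓❓❓❓❓
❓❓⬜🟩🟦⬜🟩❓❓
❓❓🟩🟫🟫🟩🟫❓❓
❓❓🟩🟦🔴⬜🟩❓❓
❓❓🟩🟩🟩🟩⬜❓❓
❓❓🟦⬜🟫⬛⬜❓❓
❓❓🟩⬜🟩🟫⬜❓❓
❓❓🟫🟦🟫🟦⬜❓❓

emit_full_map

❓❓❓❓⬜🟩🟦⬜🟩
❓❓❓❓🟩🟫🟫🟩🟫
❓❓❓❓🟩🟦🔴⬜🟩
❓❓❓❓🟩🟩🟩🟩⬜
❓❓❓❓🟦⬜🟫⬛⬜
❓❓❓❓🟩⬜🟩🟫⬜
❓❓❓❓🟫🟦🟫🟦⬜
❓❓❓❓⬜🟫🟩🟦🟫
❓❓❓❓⬛🟩🟫🟩🟫
❓❓❓❓🟩🟩🟫🟩🟩
❓⬛🟩🟦⬜⬜🟫🟫🟫
❓🟫⬛🟩🟦🟦🟫🟫🟦
❓🟫⬜⬜⬜🟩🟩🟩🟩
🟩🟫🟫🟩🟩⬜⬜🟩🟩
🟦🟦🟦🟩🟩⬜🟫🟩🟩
⬜⬜🟫⬜⬛🟫❓❓❓
⬜⬜🟫🟫🟦⬜❓❓❓
🟩⬜🟫🟫⬜⬛❓❓❓


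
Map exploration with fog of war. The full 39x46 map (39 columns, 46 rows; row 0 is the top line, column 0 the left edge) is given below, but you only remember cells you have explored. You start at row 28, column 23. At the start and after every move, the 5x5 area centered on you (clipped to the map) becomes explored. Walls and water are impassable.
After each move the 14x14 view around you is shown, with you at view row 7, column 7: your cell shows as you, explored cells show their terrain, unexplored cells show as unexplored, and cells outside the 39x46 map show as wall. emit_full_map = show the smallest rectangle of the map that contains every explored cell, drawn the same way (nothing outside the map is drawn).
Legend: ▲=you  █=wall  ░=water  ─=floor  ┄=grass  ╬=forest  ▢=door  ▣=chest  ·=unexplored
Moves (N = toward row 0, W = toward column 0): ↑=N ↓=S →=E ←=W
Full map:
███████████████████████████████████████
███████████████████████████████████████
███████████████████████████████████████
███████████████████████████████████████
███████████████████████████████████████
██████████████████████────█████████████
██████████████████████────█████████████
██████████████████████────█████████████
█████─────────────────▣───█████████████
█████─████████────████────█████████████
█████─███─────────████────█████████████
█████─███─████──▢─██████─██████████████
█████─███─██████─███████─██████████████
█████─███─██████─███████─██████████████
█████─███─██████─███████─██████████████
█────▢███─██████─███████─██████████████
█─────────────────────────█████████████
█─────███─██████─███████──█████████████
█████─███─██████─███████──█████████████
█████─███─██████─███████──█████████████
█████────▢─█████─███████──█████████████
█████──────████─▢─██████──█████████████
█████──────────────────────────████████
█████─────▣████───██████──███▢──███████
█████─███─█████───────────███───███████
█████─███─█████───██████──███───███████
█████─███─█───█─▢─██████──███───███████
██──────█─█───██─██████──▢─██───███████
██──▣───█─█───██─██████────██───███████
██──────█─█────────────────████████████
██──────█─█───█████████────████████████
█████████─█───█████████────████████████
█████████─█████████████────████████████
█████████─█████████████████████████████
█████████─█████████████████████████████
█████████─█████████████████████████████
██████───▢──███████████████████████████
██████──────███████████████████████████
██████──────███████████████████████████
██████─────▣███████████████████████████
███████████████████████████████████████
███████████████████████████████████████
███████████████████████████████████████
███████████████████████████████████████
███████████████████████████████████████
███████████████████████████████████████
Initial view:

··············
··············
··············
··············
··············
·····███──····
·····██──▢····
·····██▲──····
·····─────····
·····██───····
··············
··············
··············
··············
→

··············
··············
··············
··············
··············
····███──█····
····██──▢─····
····██─▲──····
····──────····
····██────····
··············
··············
··············
··············

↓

··············
··············
··············
··············
····███──█····
····██──▢─····
····██────····
····───▲──····
····██────····
·····█────····
··············
··············
··············
··············

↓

··············
··············
··············
····███──█····
····██──▢─····
····██────····
····──────····
····██─▲──····
·····█────····
·····█────····
··············
··············
··············
··············

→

··············
··············
··············
···███──█·····
···██──▢─·····
···██────█····
···──────█····
···██──▲─█····
····█────█····
····█────█····
··············
··············
··············
··············

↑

··············
··············
··············
··············
···███──█·····
···██──▢─█····
···██────█····
···────▲─█····
···██────█····
····█────█····
····█────█····
··············
··············
··············

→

··············
··············
··············
··············
··███──█······
··██──▢─██····
··██────██····
··─────▲██····
··██────██····
···█────██····
···█────█·····
··············
··············
··············

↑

··············
··············
··············
··············
··············
··███──███····
··██──▢─██····
··██───▲██····
··──────██····
··██────██····
···█────██····
···█────█·····
··············
··············

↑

··············
··············
··············
··············
··············
·····──███····
··███──███····
··██──▢▲██····
··██────██····
··──────██····
··██────██····
···█────██····
···█────█·····
··············

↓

··············
··············
··············
··············
·····──███····
··███──███····
··██──▢─██····
··██───▲██····
··──────██····
··██────██····
···█────██····
···█────█·····
··············
··············

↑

··············
··············
··············
··············
··············
·····──███····
··███──███····
··██──▢▲██····
··██────██····
··──────██····
··██────██····
···█────██····
···█────█·····
··············

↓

··············
··············
··············
··············
·····──███····
··███──███····
··██──▢─██····
··██───▲██····
··──────██····
··██────██····
···█────██····
···█────█·····
··············
··············

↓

··············
··············
··············
·····──███····
··███──███····
··██──▢─██····
··██────██····
··─────▲██····
··██────██····
···█────██····
···█────█·····
··············
··············
··············

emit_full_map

···──███
███──███
██──▢─██
██────██
─────▲██
██────██
·█────██
·█────█·

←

··············
··············
··············
······──███···
···███──███···
···██──▢─██···
···██────██···
···────▲─██···
···██────██···
····█────██···
····█────█····
··············
··············
··············

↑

··············
··············
··············
··············
······──███···
···███──███···
···██──▢─██···
···██──▲─██···
···──────██···
···██────██···
····█────██···
····█────█····
··············
··············

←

··············
··············
··············
··············
·······──███··
····███──███··
····██──▢─██··
····██─▲──██··
····──────██··
····██────██··
·····█────██··
·····█────█···
··············
··············

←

··············
··············
··············
··············
········──███·
·····███──███·
·····██──▢─██·
·····██▲───██·
·····──────██·
·····██────██·
······█────██·
······█────█··
··············
··············

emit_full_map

···──███
███──███
██──▢─██
██▲───██
──────██
██────██
·█────██
·█────█·
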